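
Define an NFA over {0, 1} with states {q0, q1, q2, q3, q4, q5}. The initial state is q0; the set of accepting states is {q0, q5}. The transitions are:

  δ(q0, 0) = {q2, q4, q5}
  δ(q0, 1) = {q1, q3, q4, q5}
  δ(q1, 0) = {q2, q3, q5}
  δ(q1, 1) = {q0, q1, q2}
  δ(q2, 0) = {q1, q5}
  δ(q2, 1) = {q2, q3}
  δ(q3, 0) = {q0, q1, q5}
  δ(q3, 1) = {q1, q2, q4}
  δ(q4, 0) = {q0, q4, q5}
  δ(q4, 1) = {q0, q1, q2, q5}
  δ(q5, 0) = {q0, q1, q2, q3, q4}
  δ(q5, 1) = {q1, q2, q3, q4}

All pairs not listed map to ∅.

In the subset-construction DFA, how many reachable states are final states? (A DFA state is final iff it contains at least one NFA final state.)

4

Start state of the DFA: {q0}.
{q0} --0--> {q2, q4, q5}  [new]
{q0} --1--> {q1, q3, q4, q5}  [new]
{q2, q4, q5} --0--> {q0, q1, q2, q3, q4, q5}  [new]
{q2, q4, q5} --1--> {q0, q1, q2, q3, q4, q5}  [seen]
{q1, q3, q4, q5} --0--> {q0, q1, q2, q3, q4, q5}  [seen]
{q1, q3, q4, q5} --1--> {q0, q1, q2, q3, q4, q5}  [seen]
{q0, q1, q2, q3, q4, q5} --0--> {q0, q1, q2, q3, q4, q5}  [seen]
{q0, q1, q2, q3, q4, q5} --1--> {q0, q1, q2, q3, q4, q5}  [seen]
Reachable DFA states: {q0}, {q2, q4, q5}, {q1, q3, q4, q5}, {q0, q1, q2, q3, q4, q5}.
Accepting DFA states (contain an NFA accepting state): {q0}, {q2, q4, q5}, {q1, q3, q4, q5}, {q0, q1, q2, q3, q4, q5}.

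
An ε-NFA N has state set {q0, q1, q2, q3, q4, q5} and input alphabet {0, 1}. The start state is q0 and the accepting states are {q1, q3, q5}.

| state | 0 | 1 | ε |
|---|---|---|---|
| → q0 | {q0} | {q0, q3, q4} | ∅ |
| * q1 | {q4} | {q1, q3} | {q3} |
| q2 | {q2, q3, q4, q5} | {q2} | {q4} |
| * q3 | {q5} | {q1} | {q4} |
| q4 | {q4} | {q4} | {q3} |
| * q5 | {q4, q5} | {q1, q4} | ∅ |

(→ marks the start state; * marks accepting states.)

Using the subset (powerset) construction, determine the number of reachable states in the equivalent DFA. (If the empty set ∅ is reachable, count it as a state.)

Start state of the DFA: {q0} (ε-closure of the NFA start).
{q0} --0--> {q0}  [seen]
{q0} --1--> {q0, q3, q4}  [new]
{q0, q3, q4} --0--> {q0, q3, q4, q5}  [new]
{q0, q3, q4} --1--> {q0, q1, q3, q4}  [new]
{q0, q3, q4, q5} --0--> {q0, q3, q4, q5}  [seen]
{q0, q3, q4, q5} --1--> {q0, q1, q3, q4}  [seen]
{q0, q1, q3, q4} --0--> {q0, q3, q4, q5}  [seen]
{q0, q1, q3, q4} --1--> {q0, q1, q3, q4}  [seen]
Reachable DFA states: {q0}, {q0, q3, q4}, {q0, q3, q4, q5}, {q0, q1, q3, q4}.

4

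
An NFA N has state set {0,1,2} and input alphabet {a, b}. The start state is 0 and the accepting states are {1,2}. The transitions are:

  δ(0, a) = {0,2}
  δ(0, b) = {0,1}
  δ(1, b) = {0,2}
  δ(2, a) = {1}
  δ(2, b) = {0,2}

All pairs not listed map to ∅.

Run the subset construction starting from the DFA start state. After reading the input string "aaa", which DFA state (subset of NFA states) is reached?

{0,1,2}

Start: {0}.
δ(0,a) = {0,2}.
Union: {0,2}.
After a: {0,2}.
δ(0,a) = {0,2}; δ(2,a) = {1}.
Union: {0,1,2}.
After a: {0,1,2}.
δ(0,a) = {0,2}; δ(1,a) = ∅; δ(2,a) = {1}.
Union: {0,1,2}.
After a: {0,1,2}.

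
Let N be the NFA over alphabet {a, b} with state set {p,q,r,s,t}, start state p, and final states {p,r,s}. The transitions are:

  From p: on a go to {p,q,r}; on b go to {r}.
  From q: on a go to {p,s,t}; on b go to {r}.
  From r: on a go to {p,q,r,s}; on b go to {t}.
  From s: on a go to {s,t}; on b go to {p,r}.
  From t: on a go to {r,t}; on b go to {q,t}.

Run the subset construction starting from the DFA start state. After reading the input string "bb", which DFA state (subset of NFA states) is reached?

Start: {p}.
δ(p,b) = {r}.
Union: {r}.
After b: {r}.
δ(r,b) = {t}.
Union: {t}.
After b: {t}.

{t}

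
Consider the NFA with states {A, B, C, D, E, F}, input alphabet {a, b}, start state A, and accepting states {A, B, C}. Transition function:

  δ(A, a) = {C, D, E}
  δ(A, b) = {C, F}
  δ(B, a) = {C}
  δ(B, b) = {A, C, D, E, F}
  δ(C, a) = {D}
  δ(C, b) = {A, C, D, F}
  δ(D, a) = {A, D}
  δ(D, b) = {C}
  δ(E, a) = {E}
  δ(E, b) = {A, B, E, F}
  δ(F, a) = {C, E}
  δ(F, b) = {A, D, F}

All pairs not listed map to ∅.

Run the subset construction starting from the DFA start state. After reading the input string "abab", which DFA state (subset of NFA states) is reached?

Start: {A}.
δ(A,a) = {C, D, E}.
Union: {C, D, E}.
After a: {C, D, E}.
δ(C,b) = {A, C, D, F}; δ(D,b) = {C}; δ(E,b) = {A, B, E, F}.
Union: {A, B, C, D, E, F}.
After b: {A, B, C, D, E, F}.
δ(A,a) = {C, D, E}; δ(B,a) = {C}; δ(C,a) = {D}; δ(D,a) = {A, D}; δ(E,a) = {E}; δ(F,a) = {C, E}.
Union: {A, C, D, E}.
After a: {A, C, D, E}.
δ(A,b) = {C, F}; δ(C,b) = {A, C, D, F}; δ(D,b) = {C}; δ(E,b) = {A, B, E, F}.
Union: {A, B, C, D, E, F}.
After b: {A, B, C, D, E, F}.

{A, B, C, D, E, F}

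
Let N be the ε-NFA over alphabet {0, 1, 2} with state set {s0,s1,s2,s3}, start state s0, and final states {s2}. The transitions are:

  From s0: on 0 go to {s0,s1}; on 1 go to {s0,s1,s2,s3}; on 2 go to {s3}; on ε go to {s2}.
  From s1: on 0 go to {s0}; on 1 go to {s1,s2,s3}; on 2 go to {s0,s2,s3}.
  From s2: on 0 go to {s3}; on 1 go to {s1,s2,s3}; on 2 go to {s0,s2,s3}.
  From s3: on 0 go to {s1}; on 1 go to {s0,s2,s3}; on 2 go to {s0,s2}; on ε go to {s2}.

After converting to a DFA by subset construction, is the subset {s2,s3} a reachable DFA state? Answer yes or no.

no

Start state of the DFA: {s0,s2} (ε-closure of the NFA start).
{s0,s2} --0--> {s0,s1,s2,s3}  [new]
{s0,s2} --1--> {s0,s1,s2,s3}  [seen]
{s0,s2} --2--> {s0,s2,s3}  [new]
{s0,s1,s2,s3} --0--> {s0,s1,s2,s3}  [seen]
{s0,s1,s2,s3} --1--> {s0,s1,s2,s3}  [seen]
{s0,s1,s2,s3} --2--> {s0,s2,s3}  [seen]
{s0,s2,s3} --0--> {s0,s1,s2,s3}  [seen]
{s0,s2,s3} --1--> {s0,s1,s2,s3}  [seen]
{s0,s2,s3} --2--> {s0,s2,s3}  [seen]
Reachable DFA states: {s0,s2}, {s0,s1,s2,s3}, {s0,s2,s3}.
{s2,s3} is not among them.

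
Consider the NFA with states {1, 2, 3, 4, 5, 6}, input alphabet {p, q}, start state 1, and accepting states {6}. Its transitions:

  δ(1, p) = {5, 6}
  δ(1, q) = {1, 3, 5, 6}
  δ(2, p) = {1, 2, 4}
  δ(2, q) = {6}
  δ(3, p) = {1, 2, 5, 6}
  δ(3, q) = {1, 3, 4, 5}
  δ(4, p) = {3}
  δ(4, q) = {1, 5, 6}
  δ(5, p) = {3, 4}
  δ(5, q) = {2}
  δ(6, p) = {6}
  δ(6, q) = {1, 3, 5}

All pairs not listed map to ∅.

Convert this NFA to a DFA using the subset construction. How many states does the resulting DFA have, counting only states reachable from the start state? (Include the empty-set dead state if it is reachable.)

8

Start state of the DFA: {1}.
{1} --p--> {5, 6}  [new]
{1} --q--> {1, 3, 5, 6}  [new]
{5, 6} --p--> {3, 4, 6}  [new]
{5, 6} --q--> {1, 2, 3, 5}  [new]
{1, 3, 5, 6} --p--> {1, 2, 3, 4, 5, 6}  [new]
{1, 3, 5, 6} --q--> {1, 2, 3, 4, 5, 6}  [seen]
{3, 4, 6} --p--> {1, 2, 3, 5, 6}  [new]
{3, 4, 6} --q--> {1, 3, 4, 5, 6}  [new]
{1, 2, 3, 5} --p--> {1, 2, 3, 4, 5, 6}  [seen]
{1, 2, 3, 5} --q--> {1, 2, 3, 4, 5, 6}  [seen]
{1, 2, 3, 4, 5, 6} --p--> {1, 2, 3, 4, 5, 6}  [seen]
{1, 2, 3, 4, 5, 6} --q--> {1, 2, 3, 4, 5, 6}  [seen]
{1, 2, 3, 5, 6} --p--> {1, 2, 3, 4, 5, 6}  [seen]
{1, 2, 3, 5, 6} --q--> {1, 2, 3, 4, 5, 6}  [seen]
{1, 3, 4, 5, 6} --p--> {1, 2, 3, 4, 5, 6}  [seen]
{1, 3, 4, 5, 6} --q--> {1, 2, 3, 4, 5, 6}  [seen]
Reachable DFA states: {1}, {5, 6}, {1, 3, 5, 6}, {3, 4, 6}, {1, 2, 3, 5}, {1, 2, 3, 4, 5, 6}, {1, 2, 3, 5, 6}, {1, 3, 4, 5, 6}.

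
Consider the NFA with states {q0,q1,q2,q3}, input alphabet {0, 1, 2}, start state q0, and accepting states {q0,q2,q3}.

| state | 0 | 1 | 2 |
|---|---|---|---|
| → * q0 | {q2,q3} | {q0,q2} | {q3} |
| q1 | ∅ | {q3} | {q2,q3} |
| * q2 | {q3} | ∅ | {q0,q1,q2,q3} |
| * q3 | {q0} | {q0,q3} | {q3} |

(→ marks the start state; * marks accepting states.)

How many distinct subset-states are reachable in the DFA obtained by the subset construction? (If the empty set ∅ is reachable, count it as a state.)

7

Start state of the DFA: {q0}.
{q0} --0--> {q2,q3}  [new]
{q0} --1--> {q0,q2}  [new]
{q0} --2--> {q3}  [new]
{q2,q3} --0--> {q0,q3}  [new]
{q2,q3} --1--> {q0,q3}  [seen]
{q2,q3} --2--> {q0,q1,q2,q3}  [new]
{q0,q2} --0--> {q2,q3}  [seen]
{q0,q2} --1--> {q0,q2}  [seen]
{q0,q2} --2--> {q0,q1,q2,q3}  [seen]
{q3} --0--> {q0}  [seen]
{q3} --1--> {q0,q3}  [seen]
{q3} --2--> {q3}  [seen]
{q0,q3} --0--> {q0,q2,q3}  [new]
{q0,q3} --1--> {q0,q2,q3}  [seen]
{q0,q3} --2--> {q3}  [seen]
{q0,q1,q2,q3} --0--> {q0,q2,q3}  [seen]
{q0,q1,q2,q3} --1--> {q0,q2,q3}  [seen]
{q0,q1,q2,q3} --2--> {q0,q1,q2,q3}  [seen]
{q0,q2,q3} --0--> {q0,q2,q3}  [seen]
{q0,q2,q3} --1--> {q0,q2,q3}  [seen]
{q0,q2,q3} --2--> {q0,q1,q2,q3}  [seen]
Reachable DFA states: {q0}, {q2,q3}, {q0,q2}, {q3}, {q0,q3}, {q0,q1,q2,q3}, {q0,q2,q3}.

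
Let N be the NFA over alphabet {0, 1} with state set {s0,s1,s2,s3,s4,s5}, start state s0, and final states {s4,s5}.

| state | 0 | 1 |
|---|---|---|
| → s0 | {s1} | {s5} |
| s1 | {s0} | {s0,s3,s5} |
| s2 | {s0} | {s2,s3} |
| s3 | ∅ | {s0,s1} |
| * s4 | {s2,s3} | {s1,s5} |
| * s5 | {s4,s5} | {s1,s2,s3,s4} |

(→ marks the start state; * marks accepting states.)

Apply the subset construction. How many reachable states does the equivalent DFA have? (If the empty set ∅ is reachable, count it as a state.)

Start state of the DFA: {s0}.
{s0} --0--> {s1}  [new]
{s0} --1--> {s5}  [new]
{s1} --0--> {s0}  [seen]
{s1} --1--> {s0,s3,s5}  [new]
{s5} --0--> {s4,s5}  [new]
{s5} --1--> {s1,s2,s3,s4}  [new]
{s0,s3,s5} --0--> {s1,s4,s5}  [new]
{s0,s3,s5} --1--> {s0,s1,s2,s3,s4,s5}  [new]
{s4,s5} --0--> {s2,s3,s4,s5}  [new]
{s4,s5} --1--> {s1,s2,s3,s4,s5}  [new]
{s1,s2,s3,s4} --0--> {s0,s2,s3}  [new]
{s1,s2,s3,s4} --1--> {s0,s1,s2,s3,s5}  [new]
{s1,s4,s5} --0--> {s0,s2,s3,s4,s5}  [new]
{s1,s4,s5} --1--> {s0,s1,s2,s3,s4,s5}  [seen]
{s0,s1,s2,s3,s4,s5} --0--> {s0,s1,s2,s3,s4,s5}  [seen]
{s0,s1,s2,s3,s4,s5} --1--> {s0,s1,s2,s3,s4,s5}  [seen]
{s2,s3,s4,s5} --0--> {s0,s2,s3,s4,s5}  [seen]
{s2,s3,s4,s5} --1--> {s0,s1,s2,s3,s4,s5}  [seen]
{s1,s2,s3,s4,s5} --0--> {s0,s2,s3,s4,s5}  [seen]
{s1,s2,s3,s4,s5} --1--> {s0,s1,s2,s3,s4,s5}  [seen]
{s0,s2,s3} --0--> {s0,s1}  [new]
{s0,s2,s3} --1--> {s0,s1,s2,s3,s5}  [seen]
{s0,s1,s2,s3,s5} --0--> {s0,s1,s4,s5}  [new]
{s0,s1,s2,s3,s5} --1--> {s0,s1,s2,s3,s4,s5}  [seen]
{s0,s2,s3,s4,s5} --0--> {s0,s1,s2,s3,s4,s5}  [seen]
{s0,s2,s3,s4,s5} --1--> {s0,s1,s2,s3,s4,s5}  [seen]
{s0,s1} --0--> {s0,s1}  [seen]
{s0,s1} --1--> {s0,s3,s5}  [seen]
{s0,s1,s4,s5} --0--> {s0,s1,s2,s3,s4,s5}  [seen]
{s0,s1,s4,s5} --1--> {s0,s1,s2,s3,s4,s5}  [seen]
Reachable DFA states: {s0}, {s1}, {s5}, {s0,s3,s5}, {s4,s5}, {s1,s2,s3,s4}, {s1,s4,s5}, {s0,s1,s2,s3,s4,s5}, {s2,s3,s4,s5}, {s1,s2,s3,s4,s5}, {s0,s2,s3}, {s0,s1,s2,s3,s5}, {s0,s2,s3,s4,s5}, {s0,s1}, {s0,s1,s4,s5}.

15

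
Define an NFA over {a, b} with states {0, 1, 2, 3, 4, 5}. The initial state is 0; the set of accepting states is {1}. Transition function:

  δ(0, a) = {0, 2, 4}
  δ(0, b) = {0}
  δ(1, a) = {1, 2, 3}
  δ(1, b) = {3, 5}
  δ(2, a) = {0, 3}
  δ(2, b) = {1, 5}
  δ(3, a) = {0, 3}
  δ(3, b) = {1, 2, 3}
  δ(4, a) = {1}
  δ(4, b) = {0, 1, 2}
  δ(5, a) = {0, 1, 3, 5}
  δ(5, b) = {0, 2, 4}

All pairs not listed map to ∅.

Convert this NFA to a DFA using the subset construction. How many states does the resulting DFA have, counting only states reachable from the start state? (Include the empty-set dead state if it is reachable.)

6

Start state of the DFA: {0}.
{0} --a--> {0, 2, 4}  [new]
{0} --b--> {0}  [seen]
{0, 2, 4} --a--> {0, 1, 2, 3, 4}  [new]
{0, 2, 4} --b--> {0, 1, 2, 5}  [new]
{0, 1, 2, 3, 4} --a--> {0, 1, 2, 3, 4}  [seen]
{0, 1, 2, 3, 4} --b--> {0, 1, 2, 3, 5}  [new]
{0, 1, 2, 5} --a--> {0, 1, 2, 3, 4, 5}  [new]
{0, 1, 2, 5} --b--> {0, 1, 2, 3, 4, 5}  [seen]
{0, 1, 2, 3, 5} --a--> {0, 1, 2, 3, 4, 5}  [seen]
{0, 1, 2, 3, 5} --b--> {0, 1, 2, 3, 4, 5}  [seen]
{0, 1, 2, 3, 4, 5} --a--> {0, 1, 2, 3, 4, 5}  [seen]
{0, 1, 2, 3, 4, 5} --b--> {0, 1, 2, 3, 4, 5}  [seen]
Reachable DFA states: {0}, {0, 2, 4}, {0, 1, 2, 3, 4}, {0, 1, 2, 5}, {0, 1, 2, 3, 5}, {0, 1, 2, 3, 4, 5}.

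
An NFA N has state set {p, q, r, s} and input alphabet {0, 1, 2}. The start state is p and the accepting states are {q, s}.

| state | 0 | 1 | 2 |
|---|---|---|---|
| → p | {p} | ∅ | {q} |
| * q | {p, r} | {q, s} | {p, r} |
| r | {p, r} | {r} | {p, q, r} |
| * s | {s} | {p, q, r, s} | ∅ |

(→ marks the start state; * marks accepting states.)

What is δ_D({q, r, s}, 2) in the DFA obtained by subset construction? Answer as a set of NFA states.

{p, q, r}

δ(q,2) = {p, r}; δ(r,2) = {p, q, r}; δ(s,2) = ∅.
Union: {p, q, r}.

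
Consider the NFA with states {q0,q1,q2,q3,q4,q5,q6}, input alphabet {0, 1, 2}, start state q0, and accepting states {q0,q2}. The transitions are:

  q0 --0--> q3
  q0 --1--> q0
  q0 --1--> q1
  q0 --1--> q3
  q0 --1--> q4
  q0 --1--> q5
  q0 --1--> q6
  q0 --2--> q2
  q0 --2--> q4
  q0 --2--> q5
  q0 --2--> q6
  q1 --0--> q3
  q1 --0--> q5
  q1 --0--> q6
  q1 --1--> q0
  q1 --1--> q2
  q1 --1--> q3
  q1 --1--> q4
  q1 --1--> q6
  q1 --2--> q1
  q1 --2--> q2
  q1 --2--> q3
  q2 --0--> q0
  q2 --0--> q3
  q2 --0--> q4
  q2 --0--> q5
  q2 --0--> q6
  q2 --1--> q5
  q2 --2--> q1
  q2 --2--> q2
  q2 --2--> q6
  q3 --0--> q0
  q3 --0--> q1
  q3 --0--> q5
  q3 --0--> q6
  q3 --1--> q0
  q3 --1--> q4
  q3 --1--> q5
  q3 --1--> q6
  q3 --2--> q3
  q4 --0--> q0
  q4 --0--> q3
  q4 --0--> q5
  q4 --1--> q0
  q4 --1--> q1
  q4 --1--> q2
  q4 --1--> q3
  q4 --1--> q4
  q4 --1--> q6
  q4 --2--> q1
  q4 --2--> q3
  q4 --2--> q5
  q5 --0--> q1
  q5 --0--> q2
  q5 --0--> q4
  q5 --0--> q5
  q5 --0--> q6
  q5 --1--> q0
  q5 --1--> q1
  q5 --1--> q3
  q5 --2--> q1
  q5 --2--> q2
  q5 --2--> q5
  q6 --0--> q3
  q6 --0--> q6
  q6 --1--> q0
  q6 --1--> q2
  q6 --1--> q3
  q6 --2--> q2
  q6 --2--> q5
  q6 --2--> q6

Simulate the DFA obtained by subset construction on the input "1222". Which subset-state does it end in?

{q1,q2,q3,q5,q6}

Start: {q0}.
δ(q0,1) = {q0,q1,q3,q4,q5,q6}.
Union: {q0,q1,q3,q4,q5,q6}.
After 1: {q0,q1,q3,q4,q5,q6}.
δ(q0,2) = {q2,q4,q5,q6}; δ(q1,2) = {q1,q2,q3}; δ(q3,2) = {q3}; δ(q4,2) = {q1,q3,q5}; δ(q5,2) = {q1,q2,q5}; δ(q6,2) = {q2,q5,q6}.
Union: {q1,q2,q3,q4,q5,q6}.
After 2: {q1,q2,q3,q4,q5,q6}.
δ(q1,2) = {q1,q2,q3}; δ(q2,2) = {q1,q2,q6}; δ(q3,2) = {q3}; δ(q4,2) = {q1,q3,q5}; δ(q5,2) = {q1,q2,q5}; δ(q6,2) = {q2,q5,q6}.
Union: {q1,q2,q3,q5,q6}.
After 2: {q1,q2,q3,q5,q6}.
δ(q1,2) = {q1,q2,q3}; δ(q2,2) = {q1,q2,q6}; δ(q3,2) = {q3}; δ(q5,2) = {q1,q2,q5}; δ(q6,2) = {q2,q5,q6}.
Union: {q1,q2,q3,q5,q6}.
After 2: {q1,q2,q3,q5,q6}.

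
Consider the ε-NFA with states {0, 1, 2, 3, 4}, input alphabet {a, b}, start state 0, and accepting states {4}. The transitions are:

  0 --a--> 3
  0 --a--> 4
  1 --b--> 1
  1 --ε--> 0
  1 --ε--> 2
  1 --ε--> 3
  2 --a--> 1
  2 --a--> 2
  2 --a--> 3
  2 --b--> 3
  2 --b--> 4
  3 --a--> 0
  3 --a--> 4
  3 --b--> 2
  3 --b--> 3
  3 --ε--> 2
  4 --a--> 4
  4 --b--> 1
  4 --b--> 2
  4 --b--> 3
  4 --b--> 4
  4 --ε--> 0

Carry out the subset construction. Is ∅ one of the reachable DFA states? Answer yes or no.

yes

Start state of the DFA: {0} (ε-closure of the NFA start).
{0} --a--> {0, 2, 3, 4}  [new]
{0} --b--> ∅  [new]
{0, 2, 3, 4} --a--> {0, 1, 2, 3, 4}  [new]
{0, 2, 3, 4} --b--> {0, 1, 2, 3, 4}  [seen]
∅ --a--> ∅  [seen]
∅ --b--> ∅  [seen]
{0, 1, 2, 3, 4} --a--> {0, 1, 2, 3, 4}  [seen]
{0, 1, 2, 3, 4} --b--> {0, 1, 2, 3, 4}  [seen]
Reachable DFA states: {0}, {0, 2, 3, 4}, ∅, {0, 1, 2, 3, 4}.
∅ is among them.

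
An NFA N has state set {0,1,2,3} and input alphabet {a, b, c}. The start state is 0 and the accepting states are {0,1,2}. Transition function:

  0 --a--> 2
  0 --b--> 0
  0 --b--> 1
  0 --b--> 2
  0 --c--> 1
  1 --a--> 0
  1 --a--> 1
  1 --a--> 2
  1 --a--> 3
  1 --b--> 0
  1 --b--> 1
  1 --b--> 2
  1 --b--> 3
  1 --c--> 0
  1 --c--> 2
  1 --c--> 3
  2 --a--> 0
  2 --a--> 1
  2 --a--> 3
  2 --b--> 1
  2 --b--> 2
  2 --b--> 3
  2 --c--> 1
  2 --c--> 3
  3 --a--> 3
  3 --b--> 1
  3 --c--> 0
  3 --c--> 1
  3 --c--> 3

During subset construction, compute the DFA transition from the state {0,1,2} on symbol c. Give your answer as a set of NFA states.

{0,1,2,3}

δ(0,c) = {1}; δ(1,c) = {0,2,3}; δ(2,c) = {1,3}.
Union: {0,1,2,3}.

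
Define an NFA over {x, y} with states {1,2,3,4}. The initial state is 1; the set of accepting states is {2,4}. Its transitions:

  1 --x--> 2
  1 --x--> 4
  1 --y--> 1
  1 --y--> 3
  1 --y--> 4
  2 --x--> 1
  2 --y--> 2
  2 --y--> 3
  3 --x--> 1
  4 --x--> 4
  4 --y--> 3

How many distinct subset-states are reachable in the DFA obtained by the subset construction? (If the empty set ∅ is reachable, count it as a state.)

7

Start state of the DFA: {1}.
{1} --x--> {2,4}  [new]
{1} --y--> {1,3,4}  [new]
{2,4} --x--> {1,4}  [new]
{2,4} --y--> {2,3}  [new]
{1,3,4} --x--> {1,2,4}  [new]
{1,3,4} --y--> {1,3,4}  [seen]
{1,4} --x--> {2,4}  [seen]
{1,4} --y--> {1,3,4}  [seen]
{2,3} --x--> {1}  [seen]
{2,3} --y--> {2,3}  [seen]
{1,2,4} --x--> {1,2,4}  [seen]
{1,2,4} --y--> {1,2,3,4}  [new]
{1,2,3,4} --x--> {1,2,4}  [seen]
{1,2,3,4} --y--> {1,2,3,4}  [seen]
Reachable DFA states: {1}, {2,4}, {1,3,4}, {1,4}, {2,3}, {1,2,4}, {1,2,3,4}.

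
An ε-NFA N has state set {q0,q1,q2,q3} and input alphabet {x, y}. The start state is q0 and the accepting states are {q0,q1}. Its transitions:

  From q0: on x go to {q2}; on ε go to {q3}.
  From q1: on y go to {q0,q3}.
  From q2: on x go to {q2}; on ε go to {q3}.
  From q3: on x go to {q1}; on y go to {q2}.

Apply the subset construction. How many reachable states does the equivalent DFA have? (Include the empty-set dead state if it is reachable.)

4

Start state of the DFA: {q0,q3} (ε-closure of the NFA start).
{q0,q3} --x--> {q1,q2,q3}  [new]
{q0,q3} --y--> {q2,q3}  [new]
{q1,q2,q3} --x--> {q1,q2,q3}  [seen]
{q1,q2,q3} --y--> {q0,q2,q3}  [new]
{q2,q3} --x--> {q1,q2,q3}  [seen]
{q2,q3} --y--> {q2,q3}  [seen]
{q0,q2,q3} --x--> {q1,q2,q3}  [seen]
{q0,q2,q3} --y--> {q2,q3}  [seen]
Reachable DFA states: {q0,q3}, {q1,q2,q3}, {q2,q3}, {q0,q2,q3}.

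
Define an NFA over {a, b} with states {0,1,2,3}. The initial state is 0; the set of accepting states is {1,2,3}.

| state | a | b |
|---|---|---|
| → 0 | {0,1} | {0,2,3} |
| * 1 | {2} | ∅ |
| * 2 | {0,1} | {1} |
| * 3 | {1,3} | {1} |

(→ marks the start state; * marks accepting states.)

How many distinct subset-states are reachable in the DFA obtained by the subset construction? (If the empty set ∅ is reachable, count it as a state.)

Start state of the DFA: {0}.
{0} --a--> {0,1}  [new]
{0} --b--> {0,2,3}  [new]
{0,1} --a--> {0,1,2}  [new]
{0,1} --b--> {0,2,3}  [seen]
{0,2,3} --a--> {0,1,3}  [new]
{0,2,3} --b--> {0,1,2,3}  [new]
{0,1,2} --a--> {0,1,2}  [seen]
{0,1,2} --b--> {0,1,2,3}  [seen]
{0,1,3} --a--> {0,1,2,3}  [seen]
{0,1,3} --b--> {0,1,2,3}  [seen]
{0,1,2,3} --a--> {0,1,2,3}  [seen]
{0,1,2,3} --b--> {0,1,2,3}  [seen]
Reachable DFA states: {0}, {0,1}, {0,2,3}, {0,1,2}, {0,1,3}, {0,1,2,3}.

6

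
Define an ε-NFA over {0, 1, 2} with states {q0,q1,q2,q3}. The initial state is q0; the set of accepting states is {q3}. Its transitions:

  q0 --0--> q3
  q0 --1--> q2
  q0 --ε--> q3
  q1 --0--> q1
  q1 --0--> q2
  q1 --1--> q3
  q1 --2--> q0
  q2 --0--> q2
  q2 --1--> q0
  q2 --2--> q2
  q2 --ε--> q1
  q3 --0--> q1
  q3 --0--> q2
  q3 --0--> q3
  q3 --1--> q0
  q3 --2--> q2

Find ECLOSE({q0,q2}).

{q0,q1,q2,q3}

Begin with {q0,q2}.
q0 →ε {q3}; add q3.
q2 →ε {q1}; add q1.
ε-closure = {q0,q1,q2,q3}.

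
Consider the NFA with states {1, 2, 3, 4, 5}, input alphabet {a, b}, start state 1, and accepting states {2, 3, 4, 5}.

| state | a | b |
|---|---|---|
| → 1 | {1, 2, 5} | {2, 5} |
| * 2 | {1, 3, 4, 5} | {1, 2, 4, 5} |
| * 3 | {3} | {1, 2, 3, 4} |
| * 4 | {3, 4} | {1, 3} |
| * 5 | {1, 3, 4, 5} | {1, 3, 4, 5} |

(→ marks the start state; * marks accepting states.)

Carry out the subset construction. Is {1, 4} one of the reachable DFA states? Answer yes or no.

no

Start state of the DFA: {1}.
{1} --a--> {1, 2, 5}  [new]
{1} --b--> {2, 5}  [new]
{1, 2, 5} --a--> {1, 2, 3, 4, 5}  [new]
{1, 2, 5} --b--> {1, 2, 3, 4, 5}  [seen]
{2, 5} --a--> {1, 3, 4, 5}  [new]
{2, 5} --b--> {1, 2, 3, 4, 5}  [seen]
{1, 2, 3, 4, 5} --a--> {1, 2, 3, 4, 5}  [seen]
{1, 2, 3, 4, 5} --b--> {1, 2, 3, 4, 5}  [seen]
{1, 3, 4, 5} --a--> {1, 2, 3, 4, 5}  [seen]
{1, 3, 4, 5} --b--> {1, 2, 3, 4, 5}  [seen]
Reachable DFA states: {1}, {1, 2, 5}, {2, 5}, {1, 2, 3, 4, 5}, {1, 3, 4, 5}.
{1, 4} is not among them.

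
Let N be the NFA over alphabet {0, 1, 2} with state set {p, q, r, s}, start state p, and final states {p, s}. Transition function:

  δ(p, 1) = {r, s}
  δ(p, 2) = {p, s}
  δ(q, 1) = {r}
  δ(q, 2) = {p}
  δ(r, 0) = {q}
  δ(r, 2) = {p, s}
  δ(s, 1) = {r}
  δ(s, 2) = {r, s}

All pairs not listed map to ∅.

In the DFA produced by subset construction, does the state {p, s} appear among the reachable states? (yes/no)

Start state of the DFA: {p}.
{p} --0--> ∅  [new]
{p} --1--> {r, s}  [new]
{p} --2--> {p, s}  [new]
∅ --0--> ∅  [seen]
∅ --1--> ∅  [seen]
∅ --2--> ∅  [seen]
{r, s} --0--> {q}  [new]
{r, s} --1--> {r}  [new]
{r, s} --2--> {p, r, s}  [new]
{p, s} --0--> ∅  [seen]
{p, s} --1--> {r, s}  [seen]
{p, s} --2--> {p, r, s}  [seen]
{q} --0--> ∅  [seen]
{q} --1--> {r}  [seen]
{q} --2--> {p}  [seen]
{r} --0--> {q}  [seen]
{r} --1--> ∅  [seen]
{r} --2--> {p, s}  [seen]
{p, r, s} --0--> {q}  [seen]
{p, r, s} --1--> {r, s}  [seen]
{p, r, s} --2--> {p, r, s}  [seen]
Reachable DFA states: {p}, ∅, {r, s}, {p, s}, {q}, {r}, {p, r, s}.
{p, s} is among them.

yes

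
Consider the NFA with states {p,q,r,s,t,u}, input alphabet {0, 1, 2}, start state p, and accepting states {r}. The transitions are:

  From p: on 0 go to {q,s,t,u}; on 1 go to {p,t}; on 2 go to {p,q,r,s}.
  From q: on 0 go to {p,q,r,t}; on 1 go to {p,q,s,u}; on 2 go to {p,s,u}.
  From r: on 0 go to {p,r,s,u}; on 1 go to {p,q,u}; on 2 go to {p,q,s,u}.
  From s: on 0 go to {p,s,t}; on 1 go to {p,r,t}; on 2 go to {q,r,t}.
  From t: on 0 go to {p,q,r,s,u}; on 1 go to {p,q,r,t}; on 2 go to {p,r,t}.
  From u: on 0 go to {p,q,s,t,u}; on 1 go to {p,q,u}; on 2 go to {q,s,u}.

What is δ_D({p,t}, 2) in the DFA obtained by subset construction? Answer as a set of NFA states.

δ(p,2) = {p,q,r,s}; δ(t,2) = {p,r,t}.
Union: {p,q,r,s,t}.

{p,q,r,s,t}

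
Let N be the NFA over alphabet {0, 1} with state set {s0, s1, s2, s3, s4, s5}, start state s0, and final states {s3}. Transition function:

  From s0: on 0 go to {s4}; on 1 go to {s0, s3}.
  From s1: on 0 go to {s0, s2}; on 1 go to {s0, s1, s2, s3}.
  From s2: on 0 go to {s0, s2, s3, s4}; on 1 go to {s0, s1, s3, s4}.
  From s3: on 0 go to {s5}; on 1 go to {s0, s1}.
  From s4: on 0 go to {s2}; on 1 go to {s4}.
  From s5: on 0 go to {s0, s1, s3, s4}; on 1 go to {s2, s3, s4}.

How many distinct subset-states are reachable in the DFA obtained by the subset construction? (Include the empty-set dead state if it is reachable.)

Start state of the DFA: {s0}.
{s0} --0--> {s4}  [new]
{s0} --1--> {s0, s3}  [new]
{s4} --0--> {s2}  [new]
{s4} --1--> {s4}  [seen]
{s0, s3} --0--> {s4, s5}  [new]
{s0, s3} --1--> {s0, s1, s3}  [new]
{s2} --0--> {s0, s2, s3, s4}  [new]
{s2} --1--> {s0, s1, s3, s4}  [new]
{s4, s5} --0--> {s0, s1, s2, s3, s4}  [new]
{s4, s5} --1--> {s2, s3, s4}  [new]
{s0, s1, s3} --0--> {s0, s2, s4, s5}  [new]
{s0, s1, s3} --1--> {s0, s1, s2, s3}  [new]
{s0, s2, s3, s4} --0--> {s0, s2, s3, s4, s5}  [new]
{s0, s2, s3, s4} --1--> {s0, s1, s3, s4}  [seen]
{s0, s1, s3, s4} --0--> {s0, s2, s4, s5}  [seen]
{s0, s1, s3, s4} --1--> {s0, s1, s2, s3, s4}  [seen]
{s0, s1, s2, s3, s4} --0--> {s0, s2, s3, s4, s5}  [seen]
{s0, s1, s2, s3, s4} --1--> {s0, s1, s2, s3, s4}  [seen]
{s2, s3, s4} --0--> {s0, s2, s3, s4, s5}  [seen]
{s2, s3, s4} --1--> {s0, s1, s3, s4}  [seen]
{s0, s2, s4, s5} --0--> {s0, s1, s2, s3, s4}  [seen]
{s0, s2, s4, s5} --1--> {s0, s1, s2, s3, s4}  [seen]
{s0, s1, s2, s3} --0--> {s0, s2, s3, s4, s5}  [seen]
{s0, s1, s2, s3} --1--> {s0, s1, s2, s3, s4}  [seen]
{s0, s2, s3, s4, s5} --0--> {s0, s1, s2, s3, s4, s5}  [new]
{s0, s2, s3, s4, s5} --1--> {s0, s1, s2, s3, s4}  [seen]
{s0, s1, s2, s3, s4, s5} --0--> {s0, s1, s2, s3, s4, s5}  [seen]
{s0, s1, s2, s3, s4, s5} --1--> {s0, s1, s2, s3, s4}  [seen]
Reachable DFA states: {s0}, {s4}, {s0, s3}, {s2}, {s4, s5}, {s0, s1, s3}, {s0, s2, s3, s4}, {s0, s1, s3, s4}, {s0, s1, s2, s3, s4}, {s2, s3, s4}, {s0, s2, s4, s5}, {s0, s1, s2, s3}, {s0, s2, s3, s4, s5}, {s0, s1, s2, s3, s4, s5}.

14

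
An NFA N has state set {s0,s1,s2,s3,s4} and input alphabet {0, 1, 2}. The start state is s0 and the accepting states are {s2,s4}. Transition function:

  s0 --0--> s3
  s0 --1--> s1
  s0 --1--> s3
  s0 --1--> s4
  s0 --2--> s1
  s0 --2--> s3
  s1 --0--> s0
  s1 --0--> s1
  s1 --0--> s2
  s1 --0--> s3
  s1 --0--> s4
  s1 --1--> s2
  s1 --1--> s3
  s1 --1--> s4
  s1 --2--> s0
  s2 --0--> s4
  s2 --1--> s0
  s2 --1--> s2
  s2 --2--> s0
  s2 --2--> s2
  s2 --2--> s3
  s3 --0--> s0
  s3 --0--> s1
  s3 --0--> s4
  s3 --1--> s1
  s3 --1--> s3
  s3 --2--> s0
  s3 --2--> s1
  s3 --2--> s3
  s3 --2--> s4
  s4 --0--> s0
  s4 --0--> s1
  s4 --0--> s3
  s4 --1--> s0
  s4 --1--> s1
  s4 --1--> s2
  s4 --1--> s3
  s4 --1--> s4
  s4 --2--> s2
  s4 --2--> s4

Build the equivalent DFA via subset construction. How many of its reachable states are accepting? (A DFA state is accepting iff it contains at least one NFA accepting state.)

Start state of the DFA: {s0}.
{s0} --0--> {s3}  [new]
{s0} --1--> {s1,s3,s4}  [new]
{s0} --2--> {s1,s3}  [new]
{s3} --0--> {s0,s1,s4}  [new]
{s3} --1--> {s1,s3}  [seen]
{s3} --2--> {s0,s1,s3,s4}  [new]
{s1,s3,s4} --0--> {s0,s1,s2,s3,s4}  [new]
{s1,s3,s4} --1--> {s0,s1,s2,s3,s4}  [seen]
{s1,s3,s4} --2--> {s0,s1,s2,s3,s4}  [seen]
{s1,s3} --0--> {s0,s1,s2,s3,s4}  [seen]
{s1,s3} --1--> {s1,s2,s3,s4}  [new]
{s1,s3} --2--> {s0,s1,s3,s4}  [seen]
{s0,s1,s4} --0--> {s0,s1,s2,s3,s4}  [seen]
{s0,s1,s4} --1--> {s0,s1,s2,s3,s4}  [seen]
{s0,s1,s4} --2--> {s0,s1,s2,s3,s4}  [seen]
{s0,s1,s3,s4} --0--> {s0,s1,s2,s3,s4}  [seen]
{s0,s1,s3,s4} --1--> {s0,s1,s2,s3,s4}  [seen]
{s0,s1,s3,s4} --2--> {s0,s1,s2,s3,s4}  [seen]
{s0,s1,s2,s3,s4} --0--> {s0,s1,s2,s3,s4}  [seen]
{s0,s1,s2,s3,s4} --1--> {s0,s1,s2,s3,s4}  [seen]
{s0,s1,s2,s3,s4} --2--> {s0,s1,s2,s3,s4}  [seen]
{s1,s2,s3,s4} --0--> {s0,s1,s2,s3,s4}  [seen]
{s1,s2,s3,s4} --1--> {s0,s1,s2,s3,s4}  [seen]
{s1,s2,s3,s4} --2--> {s0,s1,s2,s3,s4}  [seen]
Reachable DFA states: {s0}, {s3}, {s1,s3,s4}, {s1,s3}, {s0,s1,s4}, {s0,s1,s3,s4}, {s0,s1,s2,s3,s4}, {s1,s2,s3,s4}.
Accepting DFA states (contain an NFA accepting state): {s1,s3,s4}, {s0,s1,s4}, {s0,s1,s3,s4}, {s0,s1,s2,s3,s4}, {s1,s2,s3,s4}.

5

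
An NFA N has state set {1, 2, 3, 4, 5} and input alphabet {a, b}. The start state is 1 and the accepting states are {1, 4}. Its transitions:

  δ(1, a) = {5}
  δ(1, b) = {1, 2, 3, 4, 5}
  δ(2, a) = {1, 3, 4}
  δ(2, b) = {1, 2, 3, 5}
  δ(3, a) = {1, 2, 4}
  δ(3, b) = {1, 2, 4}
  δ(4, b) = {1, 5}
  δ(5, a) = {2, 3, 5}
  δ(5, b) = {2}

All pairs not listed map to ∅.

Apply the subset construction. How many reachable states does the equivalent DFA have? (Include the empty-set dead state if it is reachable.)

8

Start state of the DFA: {1}.
{1} --a--> {5}  [new]
{1} --b--> {1, 2, 3, 4, 5}  [new]
{5} --a--> {2, 3, 5}  [new]
{5} --b--> {2}  [new]
{1, 2, 3, 4, 5} --a--> {1, 2, 3, 4, 5}  [seen]
{1, 2, 3, 4, 5} --b--> {1, 2, 3, 4, 5}  [seen]
{2, 3, 5} --a--> {1, 2, 3, 4, 5}  [seen]
{2, 3, 5} --b--> {1, 2, 3, 4, 5}  [seen]
{2} --a--> {1, 3, 4}  [new]
{2} --b--> {1, 2, 3, 5}  [new]
{1, 3, 4} --a--> {1, 2, 4, 5}  [new]
{1, 3, 4} --b--> {1, 2, 3, 4, 5}  [seen]
{1, 2, 3, 5} --a--> {1, 2, 3, 4, 5}  [seen]
{1, 2, 3, 5} --b--> {1, 2, 3, 4, 5}  [seen]
{1, 2, 4, 5} --a--> {1, 2, 3, 4, 5}  [seen]
{1, 2, 4, 5} --b--> {1, 2, 3, 4, 5}  [seen]
Reachable DFA states: {1}, {5}, {1, 2, 3, 4, 5}, {2, 3, 5}, {2}, {1, 3, 4}, {1, 2, 3, 5}, {1, 2, 4, 5}.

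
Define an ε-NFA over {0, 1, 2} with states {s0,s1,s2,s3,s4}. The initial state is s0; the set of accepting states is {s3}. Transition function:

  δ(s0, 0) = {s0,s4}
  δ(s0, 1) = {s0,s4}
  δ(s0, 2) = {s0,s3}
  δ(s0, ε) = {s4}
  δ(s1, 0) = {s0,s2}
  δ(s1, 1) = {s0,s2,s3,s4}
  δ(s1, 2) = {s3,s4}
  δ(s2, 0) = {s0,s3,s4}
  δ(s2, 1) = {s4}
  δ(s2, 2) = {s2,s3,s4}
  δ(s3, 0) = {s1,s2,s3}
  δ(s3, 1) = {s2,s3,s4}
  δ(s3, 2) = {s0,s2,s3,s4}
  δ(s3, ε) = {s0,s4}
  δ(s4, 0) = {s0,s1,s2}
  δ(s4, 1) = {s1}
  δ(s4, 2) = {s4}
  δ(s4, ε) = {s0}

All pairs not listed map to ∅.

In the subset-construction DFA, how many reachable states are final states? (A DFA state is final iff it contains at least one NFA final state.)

3

Start state of the DFA: {s0,s4} (ε-closure of the NFA start).
{s0,s4} --0--> {s0,s1,s2,s4}  [new]
{s0,s4} --1--> {s0,s1,s4}  [new]
{s0,s4} --2--> {s0,s3,s4}  [new]
{s0,s1,s2,s4} --0--> {s0,s1,s2,s3,s4}  [new]
{s0,s1,s2,s4} --1--> {s0,s1,s2,s3,s4}  [seen]
{s0,s1,s2,s4} --2--> {s0,s2,s3,s4}  [new]
{s0,s1,s4} --0--> {s0,s1,s2,s4}  [seen]
{s0,s1,s4} --1--> {s0,s1,s2,s3,s4}  [seen]
{s0,s1,s4} --2--> {s0,s3,s4}  [seen]
{s0,s3,s4} --0--> {s0,s1,s2,s3,s4}  [seen]
{s0,s3,s4} --1--> {s0,s1,s2,s3,s4}  [seen]
{s0,s3,s4} --2--> {s0,s2,s3,s4}  [seen]
{s0,s1,s2,s3,s4} --0--> {s0,s1,s2,s3,s4}  [seen]
{s0,s1,s2,s3,s4} --1--> {s0,s1,s2,s3,s4}  [seen]
{s0,s1,s2,s3,s4} --2--> {s0,s2,s3,s4}  [seen]
{s0,s2,s3,s4} --0--> {s0,s1,s2,s3,s4}  [seen]
{s0,s2,s3,s4} --1--> {s0,s1,s2,s3,s4}  [seen]
{s0,s2,s3,s4} --2--> {s0,s2,s3,s4}  [seen]
Reachable DFA states: {s0,s4}, {s0,s1,s2,s4}, {s0,s1,s4}, {s0,s3,s4}, {s0,s1,s2,s3,s4}, {s0,s2,s3,s4}.
Accepting DFA states (contain an NFA accepting state): {s0,s3,s4}, {s0,s1,s2,s3,s4}, {s0,s2,s3,s4}.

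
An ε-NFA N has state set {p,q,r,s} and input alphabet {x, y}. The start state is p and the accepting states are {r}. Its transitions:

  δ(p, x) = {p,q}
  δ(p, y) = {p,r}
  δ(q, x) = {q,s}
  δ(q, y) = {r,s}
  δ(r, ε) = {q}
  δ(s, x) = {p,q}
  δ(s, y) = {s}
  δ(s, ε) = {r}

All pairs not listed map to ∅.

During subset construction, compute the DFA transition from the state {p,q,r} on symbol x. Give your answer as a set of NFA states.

δ(p,x) = {p,q}; δ(q,x) = {q,s}; δ(r,x) = ∅.
Union: {p,q,s}.
ε-closure gives {p,q,r,s}.

{p,q,r,s}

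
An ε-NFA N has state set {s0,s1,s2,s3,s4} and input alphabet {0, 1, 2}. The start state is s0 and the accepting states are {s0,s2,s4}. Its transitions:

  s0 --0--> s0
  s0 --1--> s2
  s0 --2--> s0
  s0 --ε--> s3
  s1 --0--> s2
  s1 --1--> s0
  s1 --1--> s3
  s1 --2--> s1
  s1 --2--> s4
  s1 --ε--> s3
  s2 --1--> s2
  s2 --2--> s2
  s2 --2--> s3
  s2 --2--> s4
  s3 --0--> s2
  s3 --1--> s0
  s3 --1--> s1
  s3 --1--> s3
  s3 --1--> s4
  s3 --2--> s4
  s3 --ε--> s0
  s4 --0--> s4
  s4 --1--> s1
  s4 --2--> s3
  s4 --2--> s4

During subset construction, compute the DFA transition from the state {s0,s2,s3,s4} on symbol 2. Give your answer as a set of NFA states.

δ(s0,2) = {s0}; δ(s2,2) = {s2,s3,s4}; δ(s3,2) = {s4}; δ(s4,2) = {s3,s4}.
Union: {s0,s2,s3,s4}.

{s0,s2,s3,s4}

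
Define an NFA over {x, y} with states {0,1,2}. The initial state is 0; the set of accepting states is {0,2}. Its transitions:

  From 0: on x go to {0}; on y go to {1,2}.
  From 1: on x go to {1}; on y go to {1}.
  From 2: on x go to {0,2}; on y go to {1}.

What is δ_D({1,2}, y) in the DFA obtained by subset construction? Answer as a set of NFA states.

{1}

δ(1,y) = {1}; δ(2,y) = {1}.
Union: {1}.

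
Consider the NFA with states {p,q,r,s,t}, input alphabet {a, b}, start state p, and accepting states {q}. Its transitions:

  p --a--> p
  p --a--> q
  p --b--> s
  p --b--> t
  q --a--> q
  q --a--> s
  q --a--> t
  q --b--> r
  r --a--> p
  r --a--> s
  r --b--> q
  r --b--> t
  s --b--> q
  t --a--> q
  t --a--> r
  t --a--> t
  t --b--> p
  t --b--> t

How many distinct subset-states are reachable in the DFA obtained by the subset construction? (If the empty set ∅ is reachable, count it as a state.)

10

Start state of the DFA: {p}.
{p} --a--> {p,q}  [new]
{p} --b--> {s,t}  [new]
{p,q} --a--> {p,q,s,t}  [new]
{p,q} --b--> {r,s,t}  [new]
{s,t} --a--> {q,r,t}  [new]
{s,t} --b--> {p,q,t}  [new]
{p,q,s,t} --a--> {p,q,r,s,t}  [new]
{p,q,s,t} --b--> {p,q,r,s,t}  [seen]
{r,s,t} --a--> {p,q,r,s,t}  [seen]
{r,s,t} --b--> {p,q,t}  [seen]
{q,r,t} --a--> {p,q,r,s,t}  [seen]
{q,r,t} --b--> {p,q,r,t}  [new]
{p,q,t} --a--> {p,q,r,s,t}  [seen]
{p,q,t} --b--> {p,r,s,t}  [new]
{p,q,r,s,t} --a--> {p,q,r,s,t}  [seen]
{p,q,r,s,t} --b--> {p,q,r,s,t}  [seen]
{p,q,r,t} --a--> {p,q,r,s,t}  [seen]
{p,q,r,t} --b--> {p,q,r,s,t}  [seen]
{p,r,s,t} --a--> {p,q,r,s,t}  [seen]
{p,r,s,t} --b--> {p,q,s,t}  [seen]
Reachable DFA states: {p}, {p,q}, {s,t}, {p,q,s,t}, {r,s,t}, {q,r,t}, {p,q,t}, {p,q,r,s,t}, {p,q,r,t}, {p,r,s,t}.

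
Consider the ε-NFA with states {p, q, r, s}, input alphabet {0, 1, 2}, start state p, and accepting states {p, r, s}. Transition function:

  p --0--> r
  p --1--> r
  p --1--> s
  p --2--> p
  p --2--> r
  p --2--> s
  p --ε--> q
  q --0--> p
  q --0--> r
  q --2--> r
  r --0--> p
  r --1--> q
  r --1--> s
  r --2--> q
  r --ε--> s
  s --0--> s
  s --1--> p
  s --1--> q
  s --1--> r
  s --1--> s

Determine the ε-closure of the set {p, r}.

{p, q, r, s}

Begin with {p, r}.
p →ε {q}; add q.
r →ε {s}; add s.
ε-closure = {p, q, r, s}.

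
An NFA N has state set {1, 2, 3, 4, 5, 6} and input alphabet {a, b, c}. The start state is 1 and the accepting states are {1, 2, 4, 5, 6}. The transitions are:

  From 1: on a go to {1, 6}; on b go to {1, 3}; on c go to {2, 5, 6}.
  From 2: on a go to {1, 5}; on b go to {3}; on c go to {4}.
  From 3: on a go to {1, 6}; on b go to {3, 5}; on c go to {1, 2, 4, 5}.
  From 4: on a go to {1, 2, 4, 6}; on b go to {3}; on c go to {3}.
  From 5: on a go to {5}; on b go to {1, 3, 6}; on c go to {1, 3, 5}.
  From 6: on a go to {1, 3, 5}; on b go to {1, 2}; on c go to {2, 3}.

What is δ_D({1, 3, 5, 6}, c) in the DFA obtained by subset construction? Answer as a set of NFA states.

δ(1,c) = {2, 5, 6}; δ(3,c) = {1, 2, 4, 5}; δ(5,c) = {1, 3, 5}; δ(6,c) = {2, 3}.
Union: {1, 2, 3, 4, 5, 6}.

{1, 2, 3, 4, 5, 6}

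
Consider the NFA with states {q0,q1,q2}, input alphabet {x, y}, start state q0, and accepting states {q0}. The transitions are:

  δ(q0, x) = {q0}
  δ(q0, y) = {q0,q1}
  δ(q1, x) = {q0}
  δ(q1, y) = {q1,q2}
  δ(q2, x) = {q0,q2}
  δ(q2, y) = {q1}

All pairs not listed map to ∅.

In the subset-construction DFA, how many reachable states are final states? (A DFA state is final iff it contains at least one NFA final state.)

4

Start state of the DFA: {q0}.
{q0} --x--> {q0}  [seen]
{q0} --y--> {q0,q1}  [new]
{q0,q1} --x--> {q0}  [seen]
{q0,q1} --y--> {q0,q1,q2}  [new]
{q0,q1,q2} --x--> {q0,q2}  [new]
{q0,q1,q2} --y--> {q0,q1,q2}  [seen]
{q0,q2} --x--> {q0,q2}  [seen]
{q0,q2} --y--> {q0,q1}  [seen]
Reachable DFA states: {q0}, {q0,q1}, {q0,q1,q2}, {q0,q2}.
Accepting DFA states (contain an NFA accepting state): {q0}, {q0,q1}, {q0,q1,q2}, {q0,q2}.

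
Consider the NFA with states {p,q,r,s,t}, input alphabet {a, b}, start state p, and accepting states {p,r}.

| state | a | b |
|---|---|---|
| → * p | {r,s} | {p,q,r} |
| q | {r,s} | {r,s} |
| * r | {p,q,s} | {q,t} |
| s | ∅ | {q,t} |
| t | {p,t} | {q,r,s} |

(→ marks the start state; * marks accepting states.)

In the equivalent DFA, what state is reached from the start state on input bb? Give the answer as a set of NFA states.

{p,q,r,s,t}

Start: {p}.
δ(p,b) = {p,q,r}.
Union: {p,q,r}.
After b: {p,q,r}.
δ(p,b) = {p,q,r}; δ(q,b) = {r,s}; δ(r,b) = {q,t}.
Union: {p,q,r,s,t}.
After b: {p,q,r,s,t}.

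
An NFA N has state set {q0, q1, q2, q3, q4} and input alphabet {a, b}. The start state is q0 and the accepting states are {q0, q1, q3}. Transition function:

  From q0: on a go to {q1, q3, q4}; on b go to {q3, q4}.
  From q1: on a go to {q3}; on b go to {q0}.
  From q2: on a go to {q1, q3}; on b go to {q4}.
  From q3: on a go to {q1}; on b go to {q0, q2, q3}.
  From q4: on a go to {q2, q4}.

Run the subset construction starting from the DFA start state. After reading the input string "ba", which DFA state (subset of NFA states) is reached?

Start: {q0}.
δ(q0,b) = {q3, q4}.
Union: {q3, q4}.
After b: {q3, q4}.
δ(q3,a) = {q1}; δ(q4,a) = {q2, q4}.
Union: {q1, q2, q4}.
After a: {q1, q2, q4}.

{q1, q2, q4}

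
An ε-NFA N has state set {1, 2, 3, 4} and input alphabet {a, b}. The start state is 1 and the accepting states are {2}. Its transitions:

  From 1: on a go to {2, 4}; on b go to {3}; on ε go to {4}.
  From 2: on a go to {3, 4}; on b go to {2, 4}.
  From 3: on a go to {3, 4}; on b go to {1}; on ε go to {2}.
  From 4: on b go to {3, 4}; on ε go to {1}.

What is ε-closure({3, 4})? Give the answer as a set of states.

Begin with {3, 4}.
3 →ε {2}; add 2.
4 →ε {1}; add 1.
ε-closure = {1, 2, 3, 4}.

{1, 2, 3, 4}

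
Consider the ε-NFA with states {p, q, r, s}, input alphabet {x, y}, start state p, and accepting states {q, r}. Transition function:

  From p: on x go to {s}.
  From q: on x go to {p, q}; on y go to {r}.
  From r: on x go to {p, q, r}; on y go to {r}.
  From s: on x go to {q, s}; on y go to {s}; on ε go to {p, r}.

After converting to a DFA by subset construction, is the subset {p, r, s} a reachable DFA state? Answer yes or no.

Start state of the DFA: {p} (ε-closure of the NFA start).
{p} --x--> {p, r, s}  [new]
{p} --y--> ∅  [new]
{p, r, s} --x--> {p, q, r, s}  [new]
{p, r, s} --y--> {p, r, s}  [seen]
∅ --x--> ∅  [seen]
∅ --y--> ∅  [seen]
{p, q, r, s} --x--> {p, q, r, s}  [seen]
{p, q, r, s} --y--> {p, r, s}  [seen]
Reachable DFA states: {p}, {p, r, s}, ∅, {p, q, r, s}.
{p, r, s} is among them.

yes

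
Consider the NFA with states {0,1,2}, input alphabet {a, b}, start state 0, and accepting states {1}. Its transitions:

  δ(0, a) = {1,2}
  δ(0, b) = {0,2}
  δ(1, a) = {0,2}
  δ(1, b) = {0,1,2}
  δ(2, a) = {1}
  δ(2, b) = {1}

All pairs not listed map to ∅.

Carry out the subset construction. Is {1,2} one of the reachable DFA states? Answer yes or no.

Start state of the DFA: {0}.
{0} --a--> {1,2}  [new]
{0} --b--> {0,2}  [new]
{1,2} --a--> {0,1,2}  [new]
{1,2} --b--> {0,1,2}  [seen]
{0,2} --a--> {1,2}  [seen]
{0,2} --b--> {0,1,2}  [seen]
{0,1,2} --a--> {0,1,2}  [seen]
{0,1,2} --b--> {0,1,2}  [seen]
Reachable DFA states: {0}, {1,2}, {0,2}, {0,1,2}.
{1,2} is among them.

yes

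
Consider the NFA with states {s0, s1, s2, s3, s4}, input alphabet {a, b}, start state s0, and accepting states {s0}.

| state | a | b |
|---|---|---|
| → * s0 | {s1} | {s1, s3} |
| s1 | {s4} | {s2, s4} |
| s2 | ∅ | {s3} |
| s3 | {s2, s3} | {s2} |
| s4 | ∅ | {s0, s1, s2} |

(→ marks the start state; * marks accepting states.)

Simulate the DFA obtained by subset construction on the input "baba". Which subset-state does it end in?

Start: {s0}.
δ(s0,b) = {s1, s3}.
Union: {s1, s3}.
After b: {s1, s3}.
δ(s1,a) = {s4}; δ(s3,a) = {s2, s3}.
Union: {s2, s3, s4}.
After a: {s2, s3, s4}.
δ(s2,b) = {s3}; δ(s3,b) = {s2}; δ(s4,b) = {s0, s1, s2}.
Union: {s0, s1, s2, s3}.
After b: {s0, s1, s2, s3}.
δ(s0,a) = {s1}; δ(s1,a) = {s4}; δ(s2,a) = ∅; δ(s3,a) = {s2, s3}.
Union: {s1, s2, s3, s4}.
After a: {s1, s2, s3, s4}.

{s1, s2, s3, s4}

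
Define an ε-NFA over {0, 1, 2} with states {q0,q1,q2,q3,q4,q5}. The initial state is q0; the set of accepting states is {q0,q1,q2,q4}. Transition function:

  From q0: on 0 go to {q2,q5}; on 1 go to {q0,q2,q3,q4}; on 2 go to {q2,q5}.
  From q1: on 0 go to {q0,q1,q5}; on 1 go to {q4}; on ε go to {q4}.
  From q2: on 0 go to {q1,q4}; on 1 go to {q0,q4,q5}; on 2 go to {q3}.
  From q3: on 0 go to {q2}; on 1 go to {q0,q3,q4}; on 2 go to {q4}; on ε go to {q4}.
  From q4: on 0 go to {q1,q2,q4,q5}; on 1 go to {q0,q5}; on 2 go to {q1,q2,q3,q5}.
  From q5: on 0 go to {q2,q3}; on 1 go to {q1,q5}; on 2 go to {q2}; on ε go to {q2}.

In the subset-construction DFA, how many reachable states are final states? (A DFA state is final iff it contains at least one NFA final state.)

10

Start state of the DFA: {q0} (ε-closure of the NFA start).
{q0} --0--> {q2,q5}  [new]
{q0} --1--> {q0,q2,q3,q4}  [new]
{q0} --2--> {q2,q5}  [seen]
{q2,q5} --0--> {q1,q2,q3,q4}  [new]
{q2,q5} --1--> {q0,q1,q2,q4,q5}  [new]
{q2,q5} --2--> {q2,q3,q4}  [new]
{q0,q2,q3,q4} --0--> {q1,q2,q4,q5}  [new]
{q0,q2,q3,q4} --1--> {q0,q2,q3,q4,q5}  [new]
{q0,q2,q3,q4} --2--> {q1,q2,q3,q4,q5}  [new]
{q1,q2,q3,q4} --0--> {q0,q1,q2,q4,q5}  [seen]
{q1,q2,q3,q4} --1--> {q0,q2,q3,q4,q5}  [seen]
{q1,q2,q3,q4} --2--> {q1,q2,q3,q4,q5}  [seen]
{q0,q1,q2,q4,q5} --0--> {q0,q1,q2,q3,q4,q5}  [new]
{q0,q1,q2,q4,q5} --1--> {q0,q1,q2,q3,q4,q5}  [seen]
{q0,q1,q2,q4,q5} --2--> {q1,q2,q3,q4,q5}  [seen]
{q2,q3,q4} --0--> {q1,q2,q4,q5}  [seen]
{q2,q3,q4} --1--> {q0,q2,q3,q4,q5}  [seen]
{q2,q3,q4} --2--> {q1,q2,q3,q4,q5}  [seen]
{q1,q2,q4,q5} --0--> {q0,q1,q2,q3,q4,q5}  [seen]
{q1,q2,q4,q5} --1--> {q0,q1,q2,q4,q5}  [seen]
{q1,q2,q4,q5} --2--> {q1,q2,q3,q4,q5}  [seen]
{q0,q2,q3,q4,q5} --0--> {q1,q2,q3,q4,q5}  [seen]
{q0,q2,q3,q4,q5} --1--> {q0,q1,q2,q3,q4,q5}  [seen]
{q0,q2,q3,q4,q5} --2--> {q1,q2,q3,q4,q5}  [seen]
{q1,q2,q3,q4,q5} --0--> {q0,q1,q2,q3,q4,q5}  [seen]
{q1,q2,q3,q4,q5} --1--> {q0,q1,q2,q3,q4,q5}  [seen]
{q1,q2,q3,q4,q5} --2--> {q1,q2,q3,q4,q5}  [seen]
{q0,q1,q2,q3,q4,q5} --0--> {q0,q1,q2,q3,q4,q5}  [seen]
{q0,q1,q2,q3,q4,q5} --1--> {q0,q1,q2,q3,q4,q5}  [seen]
{q0,q1,q2,q3,q4,q5} --2--> {q1,q2,q3,q4,q5}  [seen]
Reachable DFA states: {q0}, {q2,q5}, {q0,q2,q3,q4}, {q1,q2,q3,q4}, {q0,q1,q2,q4,q5}, {q2,q3,q4}, {q1,q2,q4,q5}, {q0,q2,q3,q4,q5}, {q1,q2,q3,q4,q5}, {q0,q1,q2,q3,q4,q5}.
Accepting DFA states (contain an NFA accepting state): {q0}, {q2,q5}, {q0,q2,q3,q4}, {q1,q2,q3,q4}, {q0,q1,q2,q4,q5}, {q2,q3,q4}, {q1,q2,q4,q5}, {q0,q2,q3,q4,q5}, {q1,q2,q3,q4,q5}, {q0,q1,q2,q3,q4,q5}.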